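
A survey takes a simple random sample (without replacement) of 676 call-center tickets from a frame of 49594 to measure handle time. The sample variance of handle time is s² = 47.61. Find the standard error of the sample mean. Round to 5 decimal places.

Under SRS without replacement, Var(ȳ) = (1 − f)·s²/n with f = n/N = 676/49594 = 0.01363068.
Var(ȳ) = (1 − 0.01363068)·47.61/676 = 0.98636932·0.070428994 = 0.069468999.
SE(ȳ) = √(0.069468999) = 0.26357.

0.26357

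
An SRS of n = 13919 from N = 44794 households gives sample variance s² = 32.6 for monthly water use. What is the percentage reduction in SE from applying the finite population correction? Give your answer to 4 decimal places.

f = n/N = 13919/44794 = 0.31073358.
SE_no-fpc = √(s²/n) = 0.048395478; SE_fpc = √((1−f)s²/n) = 0.040178928.
Ratio = √(1−f) = 0.83022071. Reduction = 100·(1 − 0.83022071) = 16.9779%.

16.9779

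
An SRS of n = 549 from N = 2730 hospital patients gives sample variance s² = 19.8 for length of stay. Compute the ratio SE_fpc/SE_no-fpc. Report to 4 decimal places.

0.8938

f = n/N = 549/2730 = 0.20109890.
SE_no-fpc = √(s²/n) = 0.18990938; SE_fpc = √((1−f)s²/n) = 0.16974341.
Ratio = √(1−f) = 0.89381268.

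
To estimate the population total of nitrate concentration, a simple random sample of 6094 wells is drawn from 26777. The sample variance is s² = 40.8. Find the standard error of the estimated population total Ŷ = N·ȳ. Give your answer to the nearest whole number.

Var(Ŷ) = N²·Var(ȳ) = N²·(1 − n/N)·s²/n.
f = 6094/26777 = 0.22758337; Var(ȳ) = 0.77241663·40.8/6094 = 0.0051714142.
Var(Ŷ) = 26777² · 0.0051714142 = 3.707944 × 10^6.
SE(Ŷ) = √(3.707944 × 10^6) = 1926.

1926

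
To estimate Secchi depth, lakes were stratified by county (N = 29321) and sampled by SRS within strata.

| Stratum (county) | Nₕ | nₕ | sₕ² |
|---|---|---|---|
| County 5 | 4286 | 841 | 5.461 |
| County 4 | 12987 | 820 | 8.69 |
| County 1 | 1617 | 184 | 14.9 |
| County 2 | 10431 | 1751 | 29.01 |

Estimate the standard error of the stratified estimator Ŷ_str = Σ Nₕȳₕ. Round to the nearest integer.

1860

Var(Ŷ_str) = Σₕ Nₕ²(1 − fₕ)sₕ²/nₕ.
County 5: 4286²·(1 − 841/4286)·5.461/841 = 95877.693.
County 4: 12987²·(1 − 820/12987)·8.69/820 = 1.6745506 × 10^6.
County 1: 1617²·(1 − 184/1617)·14.9/184 = 187639.67.
County 2: 10431²·(1 − 1751/10431)·29.01/1751 = 1.5000552 × 10^6.
Sum = 3.4581232 × 10^6.
SE = √(3.4581232 × 10^6) = 1860.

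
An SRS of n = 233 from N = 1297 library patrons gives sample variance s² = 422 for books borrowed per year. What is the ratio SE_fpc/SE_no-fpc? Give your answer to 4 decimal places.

0.9057

f = n/N = 233/1297 = 0.17964534.
SE_no-fpc = √(s²/n) = 1.345793; SE_fpc = √((1−f)s²/n) = 1.2189309.
Ratio = √(1−f) = 0.90573432.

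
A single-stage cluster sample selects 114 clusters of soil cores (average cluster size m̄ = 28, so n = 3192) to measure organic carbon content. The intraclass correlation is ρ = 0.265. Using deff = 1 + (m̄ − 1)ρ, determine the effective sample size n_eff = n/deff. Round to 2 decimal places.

deff = 1 + (28 − 1)·0.265 = 1 + 7.155 = 8.155.
n_eff = 3192 / 8.155 = 391.42.

391.42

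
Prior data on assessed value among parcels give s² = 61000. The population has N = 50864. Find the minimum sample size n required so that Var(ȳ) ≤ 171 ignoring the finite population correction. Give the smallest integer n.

Without fpc, n₀ = s²/D = 61000/171 = 356.7251.
Rounding up, n = 357.

357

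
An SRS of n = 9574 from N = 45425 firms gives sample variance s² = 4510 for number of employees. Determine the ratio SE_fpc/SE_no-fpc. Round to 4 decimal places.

f = n/N = 9574/45425 = 0.21076500.
SE_no-fpc = √(s²/n) = 0.68634355; SE_fpc = √((1−f)s²/n) = 0.60974006.
Ratio = √(1−f) = 0.88838899.

0.8884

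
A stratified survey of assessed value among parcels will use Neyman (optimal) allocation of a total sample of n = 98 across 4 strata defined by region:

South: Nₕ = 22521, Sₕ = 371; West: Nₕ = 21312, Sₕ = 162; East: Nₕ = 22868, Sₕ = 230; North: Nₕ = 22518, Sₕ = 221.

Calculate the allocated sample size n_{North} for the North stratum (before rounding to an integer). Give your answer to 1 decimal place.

22.1

Neyman allocation: nₕ = n·NₕSₕ / Σⱼ NⱼSⱼ.
Σ NⱼSⱼ = 22521·371 + 21312·162 + 22868·230 + 22518·221 = 2.2043953 × 10^7.
n_{North} = 98·22518·221 / (2.2043953 × 10^7) = 22.1.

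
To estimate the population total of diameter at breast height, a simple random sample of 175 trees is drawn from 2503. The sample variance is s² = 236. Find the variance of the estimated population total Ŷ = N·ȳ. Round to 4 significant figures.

7.858 × 10^6

Var(Ŷ) = N²·Var(ȳ) = N²·(1 − n/N)·s²/n.
f = 175/2503 = 0.06991610; Var(ȳ) = 0.93008390·236/175 = 1.2542846.
Var(Ŷ) = 2503² · 1.2542846 = 7.8581043 × 10^6.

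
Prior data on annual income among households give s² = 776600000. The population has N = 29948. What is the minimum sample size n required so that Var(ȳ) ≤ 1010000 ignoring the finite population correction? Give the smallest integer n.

769

Without fpc, n₀ = s²/D = 776600000/1010000 = 768.9109.
Rounding up, n = 769.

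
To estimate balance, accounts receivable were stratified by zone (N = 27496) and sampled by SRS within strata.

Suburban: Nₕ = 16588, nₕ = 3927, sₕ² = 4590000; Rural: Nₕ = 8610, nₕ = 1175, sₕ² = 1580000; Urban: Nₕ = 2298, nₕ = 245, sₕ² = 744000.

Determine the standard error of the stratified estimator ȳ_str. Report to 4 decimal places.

21.3893

Var(ȳ_str) = Σₕ Wₕ²(1 − fₕ)sₕ²/nₕ with Wₕ = Nₕ/N, N = 27496.
Suburban: Wₕ = 0.60328775; term = 0.60328775²·(1 − 0.23673740)·4590000/3927 = 324.69439.
Rural: Wₕ = 0.31313646; term = 0.31313646²·(1 − 0.13646922)·1580000/1175 = 113.8582.
Urban: Wₕ = 0.08357579; term = 0.08357579²·(1 − 0.10661445)·744000/245 = 18.949894.
Sum = 457.50248.
SE = √(457.50248) = 21.3893.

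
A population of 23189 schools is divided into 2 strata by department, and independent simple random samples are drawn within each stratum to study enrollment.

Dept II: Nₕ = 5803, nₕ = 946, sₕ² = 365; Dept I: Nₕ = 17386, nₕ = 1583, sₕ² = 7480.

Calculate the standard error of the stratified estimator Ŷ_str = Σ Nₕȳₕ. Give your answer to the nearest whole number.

36182

Var(Ŷ_str) = Σₕ Nₕ²(1 − fₕ)sₕ²/nₕ.
Dept II: 5803²·(1 − 946/5803)·365/946 = 1.0874828 × 10^7.
Dept I: 17386²·(1 − 1583/17386)·7480/1583 = 1.2982547 × 10^9.
Sum = 1.3091295 × 10^9.
SE = √(1.3091295 × 10^9) = 36182.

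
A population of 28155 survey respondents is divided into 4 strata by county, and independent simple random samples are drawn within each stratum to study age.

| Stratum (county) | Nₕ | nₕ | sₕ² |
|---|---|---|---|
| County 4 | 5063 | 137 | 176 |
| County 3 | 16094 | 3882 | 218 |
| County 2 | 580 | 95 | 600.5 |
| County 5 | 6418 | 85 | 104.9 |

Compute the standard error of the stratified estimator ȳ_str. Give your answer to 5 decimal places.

Var(ȳ_str) = Σₕ Wₕ²(1 − fₕ)sₕ²/nₕ with Wₕ = Nₕ/N, N = 28155.
County 4: Wₕ = 0.17982596; term = 0.17982596²·(1 − 0.02705906)·176/137 = 0.040418796.
County 3: Wₕ = 0.57162138; term = 0.57162138²·(1 − 0.24120790)·218/3882 = 0.013923252.
County 2: Wₕ = 0.02060025; term = 0.02060025²·(1 − 0.16379310)·600.5/95 = 0.0022430971.
County 5: Wₕ = 0.22795241; term = 0.22795241²·(1 − 0.01324400)·104.9/85 = 0.063278285.
Sum = 0.11986343.
SE = √(0.11986343) = 0.34621.

0.34621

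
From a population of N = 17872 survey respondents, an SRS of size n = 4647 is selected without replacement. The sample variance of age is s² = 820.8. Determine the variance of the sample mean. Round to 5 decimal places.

Under SRS without replacement, Var(ȳ) = (1 − f)·s²/n with f = n/N = 4647/17872 = 0.26001567.
Var(ȳ) = (1 − 0.26001567)·820.8/4647 = 0.73998433·0.17663008 = 0.13070349.

0.13070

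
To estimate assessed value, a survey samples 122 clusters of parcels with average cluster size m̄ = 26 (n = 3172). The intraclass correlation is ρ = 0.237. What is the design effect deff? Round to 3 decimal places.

6.925

deff = 1 + (26 − 1)·0.237 = 1 + 5.925 = 6.925.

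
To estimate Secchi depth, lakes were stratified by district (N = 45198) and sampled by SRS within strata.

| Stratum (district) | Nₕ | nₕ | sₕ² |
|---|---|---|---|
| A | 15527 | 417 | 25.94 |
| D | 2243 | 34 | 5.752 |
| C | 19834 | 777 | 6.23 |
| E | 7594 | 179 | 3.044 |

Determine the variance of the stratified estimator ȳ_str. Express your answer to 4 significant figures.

0.009507

Var(ȳ_str) = Σₕ Wₕ²(1 − fₕ)sₕ²/nₕ with Wₕ = Nₕ/N, N = 45198.
A: Wₕ = 0.34353290; term = 0.34353290²·(1 − 0.02685644)·25.94/417 = 0.0071440996.
D: Wₕ = 0.04962609; term = 0.04962609²·(1 − 0.01515827)·5.752/34 = 4.1032362 × 10^-4.
C: Wₕ = 0.43882473; term = 0.43882473²·(1 − 0.03917515)·6.23/777 = 0.0014835201.
E: Wₕ = 0.16801628; term = 0.16801628²·(1 − 0.02357124)·3.044/179 = 4.6874315 × 10^-4.
Sum = 0.0095066865.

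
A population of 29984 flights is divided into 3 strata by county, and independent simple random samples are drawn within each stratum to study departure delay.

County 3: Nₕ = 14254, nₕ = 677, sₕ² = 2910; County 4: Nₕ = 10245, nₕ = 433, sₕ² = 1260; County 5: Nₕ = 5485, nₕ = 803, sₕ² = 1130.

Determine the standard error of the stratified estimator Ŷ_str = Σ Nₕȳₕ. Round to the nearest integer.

34066

Var(Ŷ_str) = Σₕ Nₕ²(1 − fₕ)sₕ²/nₕ.
County 3: 14254²·(1 − 677/14254)·2910/677 = 8.3184975 × 10^8.
County 4: 10245²·(1 − 433/10245)·1260/433 = 2.925177 × 10^8.
County 5: 5485²·(1 − 803/5485)·1130/803 = 3.6138568 × 10^7.
Sum = 1.160506 × 10^9.
SE = √(1.160506 × 10^9) = 34066.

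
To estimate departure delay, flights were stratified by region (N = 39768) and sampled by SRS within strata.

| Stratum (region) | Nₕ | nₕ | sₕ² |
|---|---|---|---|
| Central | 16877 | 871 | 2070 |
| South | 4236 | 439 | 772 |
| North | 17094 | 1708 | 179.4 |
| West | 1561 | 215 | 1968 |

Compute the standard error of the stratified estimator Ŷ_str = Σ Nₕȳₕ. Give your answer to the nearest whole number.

26779

Var(Ŷ_str) = Σₕ Nₕ²(1 − fₕ)sₕ²/nₕ.
Central: 16877²·(1 − 871/16877)·2070/871 = 6.4199294 × 10^8.
South: 4236²·(1 − 439/4236)·772/439 = 2.8284554 × 10^7.
North: 17094²·(1 − 1708/17094)·179.4/1708 = 2.7625109 × 10^7.
West: 1561²·(1 − 215/1561)·1968/215 = 1.9232449 × 10^7.
Sum = 7.1713505 × 10^8.
SE = √(7.1713505 × 10^8) = 26779.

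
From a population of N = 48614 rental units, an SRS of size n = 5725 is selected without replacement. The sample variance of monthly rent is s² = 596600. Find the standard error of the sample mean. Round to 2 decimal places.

9.59

Under SRS without replacement, Var(ȳ) = (1 − f)·s²/n with f = n/N = 5725/48614 = 0.11776443.
Var(ȳ) = (1 − 0.11776443)·596600/5725 = 0.88223557·104.20961 = 91.937422.
SE(ȳ) = √(91.937422) = 9.59.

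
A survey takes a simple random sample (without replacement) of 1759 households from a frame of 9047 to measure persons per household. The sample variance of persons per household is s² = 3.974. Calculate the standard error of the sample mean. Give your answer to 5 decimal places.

Under SRS without replacement, Var(ȳ) = (1 − f)·s²/n with f = n/N = 1759/9047 = 0.19442909.
Var(ȳ) = (1 − 0.19442909)·3.974/1759 = 0.80557091·0.0022592382 = 0.0018199766.
SE(ȳ) = √(0.0018199766) = 0.04266.

0.04266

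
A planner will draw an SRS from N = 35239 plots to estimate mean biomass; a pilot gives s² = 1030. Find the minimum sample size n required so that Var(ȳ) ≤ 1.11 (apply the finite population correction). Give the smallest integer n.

905

Without fpc, n₀ = s²/D = 1030/1.11 = 927.9279.
With fpc, (1 − n/N)·s²/n ≤ D requires n ≥ n₀/(1 + n₀/N) = 927.9279/(1 + 927.9279/35239) = 904.1202.
Rounding up, n = 905.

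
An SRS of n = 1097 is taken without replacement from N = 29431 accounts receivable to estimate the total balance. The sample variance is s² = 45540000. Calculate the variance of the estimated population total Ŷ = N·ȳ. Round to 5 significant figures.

3.4618 × 10^13

Var(Ŷ) = N²·Var(ȳ) = N²·(1 − n/N)·s²/n.
f = 1097/29431 = 0.03727362; Var(ȳ) = 0.96272638·45540000/1097 = 39965.87.
Var(Ŷ) = 29431² · 39965.87 = 3.4617788 × 10^13.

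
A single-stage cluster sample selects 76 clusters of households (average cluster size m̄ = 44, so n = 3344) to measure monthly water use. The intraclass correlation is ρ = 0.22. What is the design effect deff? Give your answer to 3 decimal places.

10.460

deff = 1 + (44 − 1)·0.22 = 1 + 9.46 = 10.46.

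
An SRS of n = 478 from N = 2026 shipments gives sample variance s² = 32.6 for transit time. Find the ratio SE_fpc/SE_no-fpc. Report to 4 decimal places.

0.8741

f = n/N = 478/2026 = 0.23593287.
SE_no-fpc = √(s²/n) = 0.2611529; SE_fpc = √((1−f)s²/n) = 0.22827619.
Ratio = √(1−f) = 0.87410933.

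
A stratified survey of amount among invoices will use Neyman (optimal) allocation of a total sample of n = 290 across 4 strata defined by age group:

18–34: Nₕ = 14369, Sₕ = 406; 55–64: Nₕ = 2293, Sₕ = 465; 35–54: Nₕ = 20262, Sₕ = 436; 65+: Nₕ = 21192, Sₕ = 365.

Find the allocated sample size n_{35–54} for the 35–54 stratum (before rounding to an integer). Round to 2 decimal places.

Neyman allocation: nₕ = n·NₕSₕ / Σⱼ NⱼSⱼ.
Σ NⱼSⱼ = 14369·406 + 2293·465 + 20262·436 + 21192·365 = 2.3469371 × 10^7.
n_{35–54} = 290·20262·436 / (2.3469371 × 10^7) = 109.16.

109.16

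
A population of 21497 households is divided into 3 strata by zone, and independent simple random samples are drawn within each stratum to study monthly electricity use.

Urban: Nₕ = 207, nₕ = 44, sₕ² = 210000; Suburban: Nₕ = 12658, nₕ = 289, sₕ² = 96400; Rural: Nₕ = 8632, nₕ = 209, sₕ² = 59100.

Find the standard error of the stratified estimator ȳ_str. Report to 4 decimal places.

Var(ȳ_str) = Σₕ Wₕ²(1 − fₕ)sₕ²/nₕ with Wₕ = Nₕ/N, N = 21497.
Urban: Wₕ = 0.00962925; term = 0.00962925²·(1 − 0.21256039)·210000/44 = 0.34847278.
Suburban: Wₕ = 0.58882635; term = 0.58882635²·(1 − 0.02283141)·96400/289 = 113.01164.
Rural: Wₕ = 0.40154440; term = 0.40154440²·(1 − 0.02421223)·59100/209 = 44.490134.
Sum = 157.85025.
SE = √(157.85025) = 12.5638.

12.5638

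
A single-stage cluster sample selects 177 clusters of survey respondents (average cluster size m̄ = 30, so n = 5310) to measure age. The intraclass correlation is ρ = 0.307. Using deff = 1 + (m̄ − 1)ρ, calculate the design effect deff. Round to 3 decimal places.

9.903

deff = 1 + (30 − 1)·0.307 = 1 + 8.903 = 9.903.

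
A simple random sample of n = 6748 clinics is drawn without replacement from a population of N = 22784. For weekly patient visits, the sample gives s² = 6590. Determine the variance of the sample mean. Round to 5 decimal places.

0.68735

Under SRS without replacement, Var(ȳ) = (1 − f)·s²/n with f = n/N = 6748/22784 = 0.29617275.
Var(ȳ) = (1 − 0.29617275)·6590/6748 = 0.70382725·0.97658566 = 0.68734759.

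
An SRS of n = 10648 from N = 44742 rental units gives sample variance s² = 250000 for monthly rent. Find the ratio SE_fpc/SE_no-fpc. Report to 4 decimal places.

f = n/N = 10648/44742 = 0.23798668.
SE_no-fpc = √(s²/n) = 4.8454708; SE_fpc = √((1−f)s²/n) = 4.229775.
Ratio = √(1−f) = 0.87293374.

0.8729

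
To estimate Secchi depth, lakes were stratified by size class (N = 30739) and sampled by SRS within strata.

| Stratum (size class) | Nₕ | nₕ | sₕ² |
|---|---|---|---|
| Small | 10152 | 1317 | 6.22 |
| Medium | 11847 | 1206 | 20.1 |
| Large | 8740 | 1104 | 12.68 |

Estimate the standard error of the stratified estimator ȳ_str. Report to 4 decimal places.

0.0590

Var(ȳ_str) = Σₕ Wₕ²(1 − fₕ)sₕ²/nₕ with Wₕ = Nₕ/N, N = 30739.
Small: Wₕ = 0.33026448; term = 0.33026448²·(1 − 0.12972813)·6.22/1317 = 4.4831503 × 10^-4.
Medium: Wₕ = 0.38540616; term = 0.38540616²·(1 − 0.10179792)·20.1/1206 = 0.0022236176.
Large: Wₕ = 0.28432935; term = 0.28432935²·(1 − 0.12631579)·12.68/1104 = 8.1123758 × 10^-4.
Sum = 0.0034831702.
SE = √(0.0034831702) = 0.0590.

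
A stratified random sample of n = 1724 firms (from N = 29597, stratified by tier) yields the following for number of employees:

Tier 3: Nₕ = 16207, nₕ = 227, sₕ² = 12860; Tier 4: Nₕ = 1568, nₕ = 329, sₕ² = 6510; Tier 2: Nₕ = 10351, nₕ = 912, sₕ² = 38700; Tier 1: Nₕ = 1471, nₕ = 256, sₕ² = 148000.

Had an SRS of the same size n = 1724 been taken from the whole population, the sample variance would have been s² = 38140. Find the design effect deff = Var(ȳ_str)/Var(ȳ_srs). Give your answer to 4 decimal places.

1.0898

Var(ȳ_str) = Σ Wₕ²(1−fₕ)sₕ²/nₕ with Wₕ = Nₕ/29597:
  Tier 3: (16207/29597)²·(1−227/16207)·12860/227 = 16.749395
  Tier 4: (1568/29597)²·(1−329/1568)·6510/329 = 0.043884087
  Tier 2: (10351/29597)²·(1−912/10351)·38700/912 = 4.7329186
  Tier 1: (1471/29597)²·(1−256/1471)·148000/256 = 1.1795472
  → Var(ȳ_str) = 22.705745.
Var(ȳ_srs) = (1 − 1724/29597)·38140/1724 = 20.834326.
deff = 22.705745 / 20.834326 = 1.0898.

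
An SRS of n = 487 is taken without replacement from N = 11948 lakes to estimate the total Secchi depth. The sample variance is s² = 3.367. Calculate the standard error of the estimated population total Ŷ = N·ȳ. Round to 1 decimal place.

Var(Ŷ) = N²·Var(ȳ) = N²·(1 − n/N)·s²/n.
f = 487/11948 = 0.04075996; Var(ȳ) = 0.95924004·3.367/487 = 0.0066319532.
Var(Ŷ) = 11948² · 0.0066319532 = 946742.52.
SE(Ŷ) = √(946742.52) = 973.0.

973.0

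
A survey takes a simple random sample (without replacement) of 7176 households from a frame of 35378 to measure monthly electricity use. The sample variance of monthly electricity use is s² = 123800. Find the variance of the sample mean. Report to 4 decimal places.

Under SRS without replacement, Var(ȳ) = (1 − f)·s²/n with f = n/N = 7176/35378 = 0.20283792.
Var(ȳ) = (1 − 0.20283792)·123800/7176 = 0.79716208·17.251951 = 13.752601.

13.7526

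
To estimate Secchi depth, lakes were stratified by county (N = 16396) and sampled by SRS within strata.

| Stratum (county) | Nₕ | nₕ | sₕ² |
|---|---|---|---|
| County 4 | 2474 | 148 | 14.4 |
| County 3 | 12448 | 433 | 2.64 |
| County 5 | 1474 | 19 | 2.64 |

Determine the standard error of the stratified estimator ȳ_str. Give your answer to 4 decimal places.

Var(ȳ_str) = Σₕ Wₕ²(1 − fₕ)sₕ²/nₕ with Wₕ = Nₕ/N, N = 16396.
County 4: Wₕ = 0.15089046; term = 0.15089046²·(1 − 0.05982215)·14.4/148 = 0.0020827367.
County 3: Wₕ = 0.75920956; term = 0.75920956²·(1 − 0.03478470)·2.64/433 = 0.0033920603.
County 5: Wₕ = 0.08989998; term = 0.08989998²·(1 − 0.01289009)·2.64/19 = 0.0011084982.
Sum = 0.0065832952.
SE = √(0.0065832952) = 0.0811.

0.0811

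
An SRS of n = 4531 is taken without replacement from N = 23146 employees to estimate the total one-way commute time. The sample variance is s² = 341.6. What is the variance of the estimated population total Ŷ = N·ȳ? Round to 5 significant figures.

3.2483 × 10^7

Var(Ŷ) = N²·Var(ȳ) = N²·(1 − n/N)·s²/n.
f = 4531/23146 = 0.19575737; Var(ȳ) = 0.80424263·341.6/4531 = 0.060633256.
Var(Ŷ) = 23146² · 0.060633256 = 3.2483498 × 10^7.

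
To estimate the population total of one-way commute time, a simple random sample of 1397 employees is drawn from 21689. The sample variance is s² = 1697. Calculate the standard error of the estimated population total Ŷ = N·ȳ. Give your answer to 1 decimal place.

23122.0

Var(Ŷ) = N²·Var(ȳ) = N²·(1 − n/N)·s²/n.
f = 1397/21689 = 0.06441053; Var(ȳ) = 0.93558947·1697/1397 = 1.1365035.
Var(Ŷ) = 21689² · 1.1365035 = 5.346257 × 10^8.
SE(Ŷ) = √(5.346257 × 10^8) = 23122.0.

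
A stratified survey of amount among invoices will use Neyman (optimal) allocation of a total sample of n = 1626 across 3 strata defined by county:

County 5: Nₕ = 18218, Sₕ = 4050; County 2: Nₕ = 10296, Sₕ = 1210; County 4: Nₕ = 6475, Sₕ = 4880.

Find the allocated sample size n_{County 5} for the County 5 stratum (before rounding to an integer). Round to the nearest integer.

1018

Neyman allocation: nₕ = n·NₕSₕ / Σⱼ NⱼSⱼ.
Σ NⱼSⱼ = 18218·4050 + 10296·1210 + 6475·4880 = 1.1783906 × 10^8.
n_{County 5} = 1626·18218·4050 / (1.1783906 × 10^8) = 1018.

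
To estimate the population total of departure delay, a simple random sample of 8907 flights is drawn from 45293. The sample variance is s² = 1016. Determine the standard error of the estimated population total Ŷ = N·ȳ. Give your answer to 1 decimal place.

Var(Ŷ) = N²·Var(ȳ) = N²·(1 − n/N)·s²/n.
f = 8907/45293 = 0.19665290; Var(ȳ) = 0.80334710·1016/8907 = 0.091635865.
Var(Ŷ) = 45293² · 0.091635865 = 1.8798693 × 10^8.
SE(Ŷ) = √(1.8798693 × 10^8) = 13710.8.

13710.8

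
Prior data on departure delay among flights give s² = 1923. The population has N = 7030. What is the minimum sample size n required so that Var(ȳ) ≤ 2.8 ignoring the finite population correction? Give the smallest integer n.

687

Without fpc, n₀ = s²/D = 1923/2.8 = 686.7857.
Rounding up, n = 687.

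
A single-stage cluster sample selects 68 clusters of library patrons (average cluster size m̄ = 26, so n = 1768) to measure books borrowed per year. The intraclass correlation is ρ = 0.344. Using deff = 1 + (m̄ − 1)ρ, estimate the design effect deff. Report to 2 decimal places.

deff = 1 + (26 − 1)·0.344 = 1 + 8.6 = 9.6.

9.60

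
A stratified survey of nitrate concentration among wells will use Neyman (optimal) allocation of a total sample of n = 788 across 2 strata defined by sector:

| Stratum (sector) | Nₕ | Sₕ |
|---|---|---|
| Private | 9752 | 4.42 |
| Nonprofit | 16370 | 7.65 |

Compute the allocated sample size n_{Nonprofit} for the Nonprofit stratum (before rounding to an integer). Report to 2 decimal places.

586.22

Neyman allocation: nₕ = n·NₕSₕ / Σⱼ NⱼSⱼ.
Σ NⱼSⱼ = 9752·4.42 + 16370·7.65 = 168334.34.
n_{Nonprofit} = 788·16370·7.65 / 168334.34 = 586.22.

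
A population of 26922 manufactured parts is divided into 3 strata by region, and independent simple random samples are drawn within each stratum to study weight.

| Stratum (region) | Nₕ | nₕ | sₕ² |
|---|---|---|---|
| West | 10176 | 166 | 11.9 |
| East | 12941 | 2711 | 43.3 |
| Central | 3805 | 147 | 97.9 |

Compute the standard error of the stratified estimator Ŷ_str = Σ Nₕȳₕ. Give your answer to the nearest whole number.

4323

Var(Ŷ_str) = Σₕ Nₕ²(1 − fₕ)sₕ²/nₕ.
West: 10176²·(1 − 166/10176)·11.9/166 = 7.3021382 × 10^6.
East: 12941²·(1 − 2711/12941)·43.3/2711 = 2.1144716 × 10^6.
Central: 3805²·(1 − 147/3805)·97.9/147 = 9.2696582 × 10^6.
Sum = 1.8686268 × 10^7.
SE = √(1.8686268 × 10^7) = 4323.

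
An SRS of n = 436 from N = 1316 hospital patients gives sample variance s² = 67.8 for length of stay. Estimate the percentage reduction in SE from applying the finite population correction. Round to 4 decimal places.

18.2263

f = n/N = 436/1316 = 0.33130699.
SE_no-fpc = √(s²/n) = 0.3943407; SE_fpc = √((1−f)s²/n) = 0.32246679.
Ratio = √(1−f) = 0.81773652. Reduction = 100·(1 − 0.81773652) = 18.2263%.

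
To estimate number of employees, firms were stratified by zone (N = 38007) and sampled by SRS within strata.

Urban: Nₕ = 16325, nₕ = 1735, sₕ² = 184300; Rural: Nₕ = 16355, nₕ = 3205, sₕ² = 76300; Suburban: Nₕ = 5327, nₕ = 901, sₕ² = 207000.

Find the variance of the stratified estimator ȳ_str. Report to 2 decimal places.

Var(ȳ_str) = Σₕ Wₕ²(1 − fₕ)sₕ²/nₕ with Wₕ = Nₕ/N, N = 38007.
Urban: Wₕ = 0.42952614; term = 0.42952614²·(1 − 0.10627871)·184300/1735 = 17.51488.
Rural: Wₕ = 0.43031547; term = 0.43031547²·(1 − 0.19596454)·76300/3205 = 3.5444236.
Suburban: Wₕ = 0.14015839; term = 0.14015839²·(1 − 0.16913835)·207000/901 = 3.7498378.
Sum = 24.809141.

24.81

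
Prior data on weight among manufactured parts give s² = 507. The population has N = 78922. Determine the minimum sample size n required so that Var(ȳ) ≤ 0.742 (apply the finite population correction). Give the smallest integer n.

Without fpc, n₀ = s²/D = 507/0.742 = 683.2884.
With fpc, (1 − n/N)·s²/n ≤ D requires n ≥ n₀/(1 + n₀/N) = 683.2884/(1 + 683.2884/78922) = 677.4234.
Rounding up, n = 678.

678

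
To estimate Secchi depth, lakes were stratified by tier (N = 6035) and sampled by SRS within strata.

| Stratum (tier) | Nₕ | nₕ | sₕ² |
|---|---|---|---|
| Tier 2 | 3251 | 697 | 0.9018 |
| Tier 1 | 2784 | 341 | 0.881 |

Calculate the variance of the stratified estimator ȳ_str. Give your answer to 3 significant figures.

Var(ȳ_str) = Σₕ Wₕ²(1 − fₕ)sₕ²/nₕ with Wₕ = Nₕ/N, N = 6035.
Tier 2: Wₕ = 0.53869097; term = 0.53869097²·(1 − 0.21439557)·0.9018/697 = 2.949584 × 10^-4.
Tier 1: Wₕ = 0.46130903; term = 0.46130903²·(1 − 0.12248563)·0.881/341 = 4.8245818 × 10^-4.
Sum = 7.7741658 × 10^-4.

7.77 × 10^-4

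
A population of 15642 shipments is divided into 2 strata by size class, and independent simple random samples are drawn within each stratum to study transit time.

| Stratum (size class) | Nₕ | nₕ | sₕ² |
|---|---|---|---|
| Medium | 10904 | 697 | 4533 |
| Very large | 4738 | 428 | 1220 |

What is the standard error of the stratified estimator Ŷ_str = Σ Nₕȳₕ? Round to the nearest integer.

27965

Var(Ŷ_str) = Σₕ Nₕ²(1 − fₕ)sₕ²/nₕ.
Medium: 10904²·(1 − 697/10904)·4533/697 = 7.2383053 × 10^8.
Very large: 4738²·(1 − 428/4738)·1220/428 = 5.8208765 × 10^7.
Sum = 7.820393 × 10^8.
SE = √(7.820393 × 10^8) = 27965.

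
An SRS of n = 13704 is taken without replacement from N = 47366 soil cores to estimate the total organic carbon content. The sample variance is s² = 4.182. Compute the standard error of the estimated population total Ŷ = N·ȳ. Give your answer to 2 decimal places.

Var(Ŷ) = N²·Var(ȳ) = N²·(1 − n/N)·s²/n.
f = 13704/47366 = 0.28932145; Var(ȳ) = 0.71067855·4.182/13704 = 2.168752 × 10^-4.
Var(Ŷ) = 47366² · (2.168752 × 10^-4) = 486567.74.
SE(Ŷ) = √(486567.74) = 697.54.

697.54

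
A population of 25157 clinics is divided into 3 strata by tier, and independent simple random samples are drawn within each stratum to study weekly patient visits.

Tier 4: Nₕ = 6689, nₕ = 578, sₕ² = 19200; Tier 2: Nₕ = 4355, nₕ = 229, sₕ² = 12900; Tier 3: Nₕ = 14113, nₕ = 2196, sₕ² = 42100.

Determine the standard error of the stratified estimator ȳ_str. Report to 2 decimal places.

Var(ȳ_str) = Σₕ Wₕ²(1 − fₕ)sₕ²/nₕ with Wₕ = Nₕ/N, N = 25157.
Tier 4: Wₕ = 0.26589021; term = 0.26589021²·(1 − 0.08641052)·19200/578 = 2.1455032.
Tier 2: Wₕ = 0.17311285; term = 0.17311285²·(1 − 0.05258324)·12900/229 = 1.5993883.
Tier 3: Wₕ = 0.56099694; term = 0.56099694²·(1 − 0.15560122)·42100/2196 = 5.0946968.
Sum = 8.8395883.
SE = √(8.8395883) = 2.97.

2.97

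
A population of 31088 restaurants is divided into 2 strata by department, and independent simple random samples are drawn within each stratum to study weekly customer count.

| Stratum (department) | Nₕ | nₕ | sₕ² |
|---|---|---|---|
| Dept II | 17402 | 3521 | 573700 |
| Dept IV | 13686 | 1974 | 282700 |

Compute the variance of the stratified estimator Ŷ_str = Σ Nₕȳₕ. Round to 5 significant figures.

Var(Ŷ_str) = Σₕ Nₕ²(1 − fₕ)sₕ²/nₕ.
Dept II: 17402²·(1 − 3521/17402)·573700/3521 = 3.9358519 × 10^10.
Dept IV: 13686²·(1 − 1974/13686)·282700/1974 = 2.2955474 × 10^10.
Sum = 6.2313993 × 10^10.

6.2314 × 10^10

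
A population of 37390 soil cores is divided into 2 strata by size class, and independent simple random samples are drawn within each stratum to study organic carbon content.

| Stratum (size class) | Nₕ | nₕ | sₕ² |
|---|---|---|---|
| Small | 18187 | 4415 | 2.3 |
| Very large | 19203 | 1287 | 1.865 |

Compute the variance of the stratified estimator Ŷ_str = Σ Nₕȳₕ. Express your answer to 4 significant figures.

629000

Var(Ŷ_str) = Σₕ Nₕ²(1 − fₕ)sₕ²/nₕ.
Small: 18187²·(1 − 4415/18187)·2.3/4415 = 130483.38.
Very large: 19203²·(1 − 1287/19203)·1.865/1287 = 498551.96.
Sum = 629035.34.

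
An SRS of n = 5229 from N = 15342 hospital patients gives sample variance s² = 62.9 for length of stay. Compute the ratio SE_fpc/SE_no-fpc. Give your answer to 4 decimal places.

0.8119

f = n/N = 5229/15342 = 0.34082910.
SE_no-fpc = √(s²/n) = 0.10967711; SE_fpc = √((1−f)s²/n) = 0.089046123.
Ratio = √(1−f) = 0.81189341.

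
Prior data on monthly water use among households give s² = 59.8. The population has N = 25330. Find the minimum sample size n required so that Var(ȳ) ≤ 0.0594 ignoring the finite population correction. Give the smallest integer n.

1007

Without fpc, n₀ = s²/D = 59.8/0.0594 = 1006.7340.
Rounding up, n = 1007.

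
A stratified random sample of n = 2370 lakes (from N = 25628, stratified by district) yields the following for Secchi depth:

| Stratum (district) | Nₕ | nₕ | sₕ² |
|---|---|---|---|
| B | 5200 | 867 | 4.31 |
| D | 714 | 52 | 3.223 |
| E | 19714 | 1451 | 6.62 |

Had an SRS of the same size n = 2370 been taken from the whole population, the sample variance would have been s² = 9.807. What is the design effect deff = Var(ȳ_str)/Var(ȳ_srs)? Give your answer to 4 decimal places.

0.7233

Var(ȳ_str) = Σ Wₕ²(1−fₕ)sₕ²/nₕ with Wₕ = Nₕ/25628:
  B: (5200/25628)²·(1−867/5200)·4.31/867 = 1.7053785 × 10^-4
  D: (714/25628)²·(1−52/714)·3.223/52 = 4.4605019 × 10^-5
  E: (19714/25628)²·(1−1451/19714)·6.62/1451 = 0.0025009673
  → Var(ȳ_str) = 0.0027161102.
Var(ȳ_srs) = (1 − 2370/25628)·9.807/2370 = 0.0037553073.
deff = 0.0027161102 / 0.0037553073 = 0.7233.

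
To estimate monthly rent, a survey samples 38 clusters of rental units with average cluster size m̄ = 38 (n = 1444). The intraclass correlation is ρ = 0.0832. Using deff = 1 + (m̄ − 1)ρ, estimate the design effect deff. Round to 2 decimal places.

4.08

deff = 1 + (38 − 1)·0.0832 = 1 + 3.0784 = 4.0784.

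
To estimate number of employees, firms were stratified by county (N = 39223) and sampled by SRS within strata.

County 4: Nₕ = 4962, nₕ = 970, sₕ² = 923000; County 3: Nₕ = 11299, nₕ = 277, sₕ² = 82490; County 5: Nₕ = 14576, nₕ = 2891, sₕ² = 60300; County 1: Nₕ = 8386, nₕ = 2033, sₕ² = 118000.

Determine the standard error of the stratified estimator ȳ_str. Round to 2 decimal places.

6.38

Var(ȳ_str) = Σₕ Wₕ²(1 − fₕ)sₕ²/nₕ with Wₕ = Nₕ/N, N = 39223.
County 4: Wₕ = 0.12650741; term = 0.12650741²·(1 − 0.19548569)·923000/970 = 12.25168.
County 3: Wₕ = 0.28807077; term = 0.28807077²·(1 − 0.02451544)·82490/277 = 24.106843.
County 5: Wₕ = 0.37161869; term = 0.37161869²·(1 − 0.19833974)·60300/2891 = 2.3091635.
County 1: Wₕ = 0.21380313; term = 0.21380313²·(1 − 0.24242786)·118000/2033 = 2.0100031.
Sum = 40.67769.
SE = √(40.67769) = 6.38.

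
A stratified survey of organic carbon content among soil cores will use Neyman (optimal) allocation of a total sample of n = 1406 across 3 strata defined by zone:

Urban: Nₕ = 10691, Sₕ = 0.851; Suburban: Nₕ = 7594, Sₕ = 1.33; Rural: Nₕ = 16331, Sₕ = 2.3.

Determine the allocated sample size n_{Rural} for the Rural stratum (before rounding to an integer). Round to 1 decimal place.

930.4

Neyman allocation: nₕ = n·NₕSₕ / Σⱼ NⱼSⱼ.
Σ NⱼSⱼ = 10691·0.851 + 7594·1.33 + 16331·2.3 = 56759.361.
n_{Rural} = 1406·16331·2.3 / 56759.361 = 930.4.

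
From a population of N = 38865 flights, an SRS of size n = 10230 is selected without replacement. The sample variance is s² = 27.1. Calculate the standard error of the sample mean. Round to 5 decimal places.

0.04418

Under SRS without replacement, Var(ȳ) = (1 − f)·s²/n with f = n/N = 10230/38865 = 0.26321883.
Var(ȳ) = (1 − 0.26321883)·27.1/10230 = 0.73678117·0.0026490714 = 0.0019517859.
SE(ȳ) = √(0.0019517859) = 0.04418.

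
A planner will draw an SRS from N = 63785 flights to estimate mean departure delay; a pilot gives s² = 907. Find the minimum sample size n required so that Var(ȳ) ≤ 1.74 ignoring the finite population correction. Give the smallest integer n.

Without fpc, n₀ = s²/D = 907/1.74 = 521.2644.
Rounding up, n = 522.

522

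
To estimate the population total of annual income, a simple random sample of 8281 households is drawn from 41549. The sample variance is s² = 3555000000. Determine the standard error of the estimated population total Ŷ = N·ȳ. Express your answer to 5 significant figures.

2.4360 × 10^7

Var(Ŷ) = N²·Var(ȳ) = N²·(1 − n/N)·s²/n.
f = 8281/41549 = 0.19930684; Var(ȳ) = 0.80069316·3555000000/8281 = 343734.35.
Var(Ŷ) = 41549² · 343734.35 = 5.9339528 × 10^14.
SE(Ŷ) = √(5.9339528 × 10^14) = 2.4360 × 10^7.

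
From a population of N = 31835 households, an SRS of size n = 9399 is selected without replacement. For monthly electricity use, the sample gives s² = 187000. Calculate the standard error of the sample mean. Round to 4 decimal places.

Under SRS without replacement, Var(ȳ) = (1 − f)·s²/n with f = n/N = 9399/31835 = 0.29524109.
Var(ȳ) = (1 − 0.29524109)·187000/9399 = 0.70475891·19.895734 = 14.021696.
SE(ȳ) = √(14.021696) = 3.7446.

3.7446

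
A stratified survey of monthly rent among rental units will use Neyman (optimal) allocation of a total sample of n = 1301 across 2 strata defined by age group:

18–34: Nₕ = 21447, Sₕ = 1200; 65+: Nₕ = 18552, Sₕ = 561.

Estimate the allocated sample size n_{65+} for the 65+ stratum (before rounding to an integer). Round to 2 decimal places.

374.62

Neyman allocation: nₕ = n·NₕSₕ / Σⱼ NⱼSⱼ.
Σ NⱼSⱼ = 21447·1200 + 18552·561 = 3.6144072 × 10^7.
n_{65+} = 1301·18552·561 / (3.6144072 × 10^7) = 374.62.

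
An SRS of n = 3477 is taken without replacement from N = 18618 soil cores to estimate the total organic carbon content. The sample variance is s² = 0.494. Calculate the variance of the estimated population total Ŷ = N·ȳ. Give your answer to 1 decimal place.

40050.7

Var(Ŷ) = N²·Var(ȳ) = N²·(1 − n/N)·s²/n.
f = 3477/18618 = 0.18675475; Var(ȳ) = 0.81324525·0.494/3477 = 1.1554304 × 10^-4.
Var(Ŷ) = 18618² · (1.1554304 × 10^-4) = 40050.675.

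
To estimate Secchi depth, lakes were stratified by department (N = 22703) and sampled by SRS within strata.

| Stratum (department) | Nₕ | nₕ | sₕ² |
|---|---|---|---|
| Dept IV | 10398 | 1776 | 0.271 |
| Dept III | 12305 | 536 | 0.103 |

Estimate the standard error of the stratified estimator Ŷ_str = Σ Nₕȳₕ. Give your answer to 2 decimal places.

203.74

Var(Ŷ_str) = Σₕ Nₕ²(1 − fₕ)sₕ²/nₕ.
Dept IV: 10398²·(1 − 1776/10398)·0.271/1776 = 13679.939.
Dept III: 12305²·(1 − 536/12305)·0.103/536 = 27828.745.
Sum = 41508.684.
SE = √(41508.684) = 203.74.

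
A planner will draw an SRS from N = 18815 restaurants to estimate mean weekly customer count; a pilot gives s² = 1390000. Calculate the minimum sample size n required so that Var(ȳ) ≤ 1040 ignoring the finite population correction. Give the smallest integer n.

Without fpc, n₀ = s²/D = 1390000/1040 = 1336.5385.
Rounding up, n = 1337.

1337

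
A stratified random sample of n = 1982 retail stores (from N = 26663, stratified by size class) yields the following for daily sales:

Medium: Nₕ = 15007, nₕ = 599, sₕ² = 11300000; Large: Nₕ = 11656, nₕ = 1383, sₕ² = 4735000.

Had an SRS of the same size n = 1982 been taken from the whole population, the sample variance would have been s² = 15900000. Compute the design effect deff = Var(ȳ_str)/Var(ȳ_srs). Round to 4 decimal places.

Var(ȳ_str) = Σ Wₕ²(1−fₕ)sₕ²/nₕ with Wₕ = Nₕ/26663:
  Medium: (15007/26663)²·(1−599/15007)·11300000/599 = 5737.612
  Large: (11656/26663)²·(1−1383/11656)·4735000/1383 = 576.669
  → Var(ȳ_str) = 6314.281.
Var(ȳ_srs) = (1 − 1982/26663)·15900000/1982 = 7425.8678.
deff = 6314.281 / 7425.8678 = 0.8503.

0.8503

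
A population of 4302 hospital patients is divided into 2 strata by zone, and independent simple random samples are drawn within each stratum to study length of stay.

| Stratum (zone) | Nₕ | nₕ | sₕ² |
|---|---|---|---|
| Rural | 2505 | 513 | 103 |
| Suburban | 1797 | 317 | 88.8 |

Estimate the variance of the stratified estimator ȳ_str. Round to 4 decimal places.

Var(ȳ_str) = Σₕ Wₕ²(1 − fₕ)sₕ²/nₕ with Wₕ = Nₕ/N, N = 4302.
Rural: Wₕ = 0.58228731; term = 0.58228731²·(1 − 0.20479042)·103/513 = 0.054134747.
Suburban: Wₕ = 0.41771269; term = 0.41771269²·(1 − 0.17640512)·88.8/317 = 0.040255264.
Sum = 0.094390011.

0.0944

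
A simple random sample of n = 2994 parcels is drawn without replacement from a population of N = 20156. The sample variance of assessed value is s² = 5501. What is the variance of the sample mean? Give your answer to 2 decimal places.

1.56

Under SRS without replacement, Var(ȳ) = (1 − f)·s²/n with f = n/N = 2994/20156 = 0.14854138.
Var(ȳ) = (1 − 0.14854138)·5501/2994 = 0.85145862·1.8373413 = 1.5644201.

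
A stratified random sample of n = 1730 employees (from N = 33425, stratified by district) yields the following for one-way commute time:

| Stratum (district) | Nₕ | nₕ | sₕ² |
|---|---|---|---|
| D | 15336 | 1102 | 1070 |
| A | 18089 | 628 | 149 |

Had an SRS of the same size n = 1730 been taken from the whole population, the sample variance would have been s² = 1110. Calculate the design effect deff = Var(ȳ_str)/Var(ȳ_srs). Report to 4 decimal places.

0.4221

Var(ȳ_str) = Σ Wₕ²(1−fₕ)sₕ²/nₕ with Wₕ = Nₕ/33425:
  D: (15336/33425)²·(1−1102/15336)·1070/1102 = 0.18971358
  A: (18089/33425)²·(1−628/18089)·149/628 = 0.067076048
  → Var(ȳ_str) = 0.25678963.
Var(ȳ_srs) = (1 − 1730/33425)·1110/1730 = 0.60840982.
deff = 0.25678963 / 0.60840982 = 0.4221.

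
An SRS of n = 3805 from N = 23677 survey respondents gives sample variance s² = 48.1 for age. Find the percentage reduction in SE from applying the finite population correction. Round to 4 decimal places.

8.3869

f = n/N = 3805/23677 = 0.16070448.
SE_no-fpc = √(s²/n) = 0.11243336; SE_fpc = √((1−f)s²/n) = 0.10300366.
Ratio = √(1−f) = 0.91613073. Reduction = 100·(1 − 0.91613073) = 8.3869%.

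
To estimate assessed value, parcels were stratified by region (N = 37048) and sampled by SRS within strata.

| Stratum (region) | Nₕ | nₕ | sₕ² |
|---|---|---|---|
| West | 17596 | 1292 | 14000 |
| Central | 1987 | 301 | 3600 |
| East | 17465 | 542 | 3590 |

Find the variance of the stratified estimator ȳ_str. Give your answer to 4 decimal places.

3.7204

Var(ȳ_str) = Σₕ Wₕ²(1 − fₕ)sₕ²/nₕ with Wₕ = Nₕ/N, N = 37048.
West: Wₕ = 0.47495141; term = 0.47495141²·(1 − 0.07342578)·14000/1292 = 2.2648743.
Central: Wₕ = 0.05363312; term = 0.05363312²·(1 − 0.15148465)·3600/301 = 0.029191869.
East: Wₕ = 0.47141546; term = 0.47141546²·(1 − 0.03103350)·3590/542 = 1.4263023.
Sum = 3.7203685.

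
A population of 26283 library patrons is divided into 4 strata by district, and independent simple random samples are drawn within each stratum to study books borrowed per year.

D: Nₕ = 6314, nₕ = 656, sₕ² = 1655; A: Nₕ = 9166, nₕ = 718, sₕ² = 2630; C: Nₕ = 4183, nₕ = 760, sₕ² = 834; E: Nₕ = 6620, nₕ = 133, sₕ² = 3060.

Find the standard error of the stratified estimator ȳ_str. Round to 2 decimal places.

1.41

Var(ȳ_str) = Σₕ Wₕ²(1 − fₕ)sₕ²/nₕ with Wₕ = Nₕ/N, N = 26283.
D: Wₕ = 0.24023133; term = 0.24023133²·(1 − 0.10389610)·1655/656 = 0.13047034.
A: Wₕ = 0.34874253; term = 0.34874253²·(1 − 0.07833297)·2630/718 = 0.41059645.
C: Wₕ = 0.15915230; term = 0.15915230²·(1 − 0.18168778)·834/760 = 0.022745598.
E: Wₕ = 0.25187383; term = 0.25187383²·(1 − 0.02009063)·3060/133 = 1.4302824.
Sum = 1.9940948.
SE = √(1.9940948) = 1.41.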